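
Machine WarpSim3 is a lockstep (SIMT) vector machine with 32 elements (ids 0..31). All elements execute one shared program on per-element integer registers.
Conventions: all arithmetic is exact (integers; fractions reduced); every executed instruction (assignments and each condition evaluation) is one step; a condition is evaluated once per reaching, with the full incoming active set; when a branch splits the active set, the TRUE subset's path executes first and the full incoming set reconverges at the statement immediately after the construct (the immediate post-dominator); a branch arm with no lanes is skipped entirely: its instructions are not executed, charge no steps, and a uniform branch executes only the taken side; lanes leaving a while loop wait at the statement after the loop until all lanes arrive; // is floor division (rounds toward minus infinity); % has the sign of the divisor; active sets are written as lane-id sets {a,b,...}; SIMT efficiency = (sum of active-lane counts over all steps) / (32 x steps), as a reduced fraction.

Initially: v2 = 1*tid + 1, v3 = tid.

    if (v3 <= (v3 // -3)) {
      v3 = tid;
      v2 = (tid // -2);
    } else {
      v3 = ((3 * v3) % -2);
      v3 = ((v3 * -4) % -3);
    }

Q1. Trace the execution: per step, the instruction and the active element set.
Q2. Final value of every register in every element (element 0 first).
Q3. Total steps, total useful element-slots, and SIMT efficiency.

step 0: eval (v3 <= (v3 // -3))      {0,1,2,3,4,5,6,7,8,9,10,11,12,13,14,15,16,17,18,19,20,21,22,23,24,25,26,27,28,29,30,31}
step 1: v3 <- tid                    {0}
step 2: v2 <- (tid // -2)            {0}
step 3: v3 <- ((3 * v3) % -2)        {1,2,3,4,5,6,7,8,9,10,11,12,13,14,15,16,17,18,19,20,21,22,23,24,25,26,27,28,29,30,31}
step 4: v3 <- ((v3 * -4) % -3)       {1,2,3,4,5,6,7,8,9,10,11,12,13,14,15,16,17,18,19,20,21,22,23,24,25,26,27,28,29,30,31}

Answer: 5 steps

v2: 0,2,3,4,5,6,7,8,9,10,11,12,13,14,15,16,17,18,19,20,21,22,23,24,25,26,27,28,29,30,31,32
v3: 0,-2,0,-2,0,-2,0,-2,0,-2,0,-2,0,-2,0,-2,0,-2,0,-2,0,-2,0,-2,0,-2,0,-2,0,-2,0,-2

steps = 5; useful = 96; efficiency = 96/160 = 3/5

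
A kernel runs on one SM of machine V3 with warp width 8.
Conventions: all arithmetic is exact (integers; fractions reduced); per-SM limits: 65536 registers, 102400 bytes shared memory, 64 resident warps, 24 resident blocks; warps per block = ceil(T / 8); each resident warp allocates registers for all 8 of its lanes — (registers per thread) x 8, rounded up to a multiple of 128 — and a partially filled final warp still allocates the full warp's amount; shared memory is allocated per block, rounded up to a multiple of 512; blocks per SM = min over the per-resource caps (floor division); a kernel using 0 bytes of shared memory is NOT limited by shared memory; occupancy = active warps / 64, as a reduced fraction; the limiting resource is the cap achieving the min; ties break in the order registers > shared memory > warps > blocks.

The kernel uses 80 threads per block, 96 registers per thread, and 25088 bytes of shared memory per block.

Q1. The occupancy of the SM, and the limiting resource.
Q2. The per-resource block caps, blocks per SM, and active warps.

Answer: occupancy 5/8, limited by shared memory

registers: 8 blocks
shared memory: 4 blocks
warps: 6 blocks
blocks: 24 blocks

Answer: 4 blocks, 40 active warps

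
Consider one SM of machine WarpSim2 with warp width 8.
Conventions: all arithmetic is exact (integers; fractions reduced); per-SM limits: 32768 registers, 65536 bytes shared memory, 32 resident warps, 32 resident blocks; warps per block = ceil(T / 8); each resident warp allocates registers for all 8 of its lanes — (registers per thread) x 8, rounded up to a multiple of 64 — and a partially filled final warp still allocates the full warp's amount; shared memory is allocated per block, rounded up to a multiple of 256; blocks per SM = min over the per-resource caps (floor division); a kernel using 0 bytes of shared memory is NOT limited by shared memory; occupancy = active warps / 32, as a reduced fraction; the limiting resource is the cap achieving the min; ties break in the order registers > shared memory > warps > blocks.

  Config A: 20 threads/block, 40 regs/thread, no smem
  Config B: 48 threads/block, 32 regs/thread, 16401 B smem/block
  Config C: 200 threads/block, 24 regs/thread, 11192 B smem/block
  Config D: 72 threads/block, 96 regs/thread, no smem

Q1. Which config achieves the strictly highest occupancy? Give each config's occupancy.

occupancies: A 15/16, B 9/16, C 25/32, D 27/32

Answer: A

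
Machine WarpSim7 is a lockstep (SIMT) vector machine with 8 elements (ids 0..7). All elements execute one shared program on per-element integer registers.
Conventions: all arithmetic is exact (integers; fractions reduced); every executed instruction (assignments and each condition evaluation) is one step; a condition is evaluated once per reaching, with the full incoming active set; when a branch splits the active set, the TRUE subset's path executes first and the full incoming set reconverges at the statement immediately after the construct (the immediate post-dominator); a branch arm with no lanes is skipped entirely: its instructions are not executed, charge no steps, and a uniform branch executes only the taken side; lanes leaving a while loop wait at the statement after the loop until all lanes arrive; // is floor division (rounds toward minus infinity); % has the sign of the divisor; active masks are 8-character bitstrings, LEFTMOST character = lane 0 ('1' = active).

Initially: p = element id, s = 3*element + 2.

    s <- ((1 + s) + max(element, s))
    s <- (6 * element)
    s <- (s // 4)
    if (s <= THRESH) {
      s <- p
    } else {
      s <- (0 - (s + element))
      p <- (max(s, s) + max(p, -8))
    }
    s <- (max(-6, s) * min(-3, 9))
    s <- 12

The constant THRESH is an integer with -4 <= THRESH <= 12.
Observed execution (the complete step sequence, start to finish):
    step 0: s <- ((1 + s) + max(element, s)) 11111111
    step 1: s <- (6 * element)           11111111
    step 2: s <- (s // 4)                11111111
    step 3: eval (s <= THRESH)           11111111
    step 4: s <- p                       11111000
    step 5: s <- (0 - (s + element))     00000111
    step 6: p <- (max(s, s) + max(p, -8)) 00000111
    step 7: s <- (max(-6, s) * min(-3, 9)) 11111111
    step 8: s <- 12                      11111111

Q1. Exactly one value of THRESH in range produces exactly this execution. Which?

Answer: THRESH = 6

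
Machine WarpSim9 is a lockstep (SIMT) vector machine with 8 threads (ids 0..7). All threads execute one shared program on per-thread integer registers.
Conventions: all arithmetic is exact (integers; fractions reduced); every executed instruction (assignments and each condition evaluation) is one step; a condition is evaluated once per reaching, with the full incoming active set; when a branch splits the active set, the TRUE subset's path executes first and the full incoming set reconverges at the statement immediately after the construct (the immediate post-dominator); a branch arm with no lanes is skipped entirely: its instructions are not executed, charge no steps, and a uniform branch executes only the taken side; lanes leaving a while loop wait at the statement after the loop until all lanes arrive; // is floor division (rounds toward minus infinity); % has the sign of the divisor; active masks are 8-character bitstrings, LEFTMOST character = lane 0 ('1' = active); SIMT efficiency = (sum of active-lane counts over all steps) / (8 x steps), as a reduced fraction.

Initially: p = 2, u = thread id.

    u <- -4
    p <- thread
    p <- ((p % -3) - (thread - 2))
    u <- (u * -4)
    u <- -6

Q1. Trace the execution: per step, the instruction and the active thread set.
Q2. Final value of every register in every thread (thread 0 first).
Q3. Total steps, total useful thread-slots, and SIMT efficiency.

step 0: u <- -4                      11111111
step 1: p <- thread                  11111111
step 2: p <- ((p % -3) - (thread - 2)) 11111111
step 3: u <- (u * -4)                11111111
step 4: u <- -6                      11111111

Answer: 5 steps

p: 2,-1,-1,-1,-4,-4,-4,-7
u: -6,-6,-6,-6,-6,-6,-6,-6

steps = 5; useful = 40; efficiency = 40/40 = 1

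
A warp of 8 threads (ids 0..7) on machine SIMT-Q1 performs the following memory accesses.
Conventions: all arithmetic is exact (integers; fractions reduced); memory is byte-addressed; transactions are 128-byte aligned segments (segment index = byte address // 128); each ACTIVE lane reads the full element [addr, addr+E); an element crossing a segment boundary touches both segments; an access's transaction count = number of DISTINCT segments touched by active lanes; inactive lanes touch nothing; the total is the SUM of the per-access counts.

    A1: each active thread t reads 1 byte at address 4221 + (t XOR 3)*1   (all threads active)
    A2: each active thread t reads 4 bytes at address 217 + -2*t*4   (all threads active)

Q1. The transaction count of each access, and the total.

A1: 2 transactions
A2: 1 transaction

Answer: 2,1; total 3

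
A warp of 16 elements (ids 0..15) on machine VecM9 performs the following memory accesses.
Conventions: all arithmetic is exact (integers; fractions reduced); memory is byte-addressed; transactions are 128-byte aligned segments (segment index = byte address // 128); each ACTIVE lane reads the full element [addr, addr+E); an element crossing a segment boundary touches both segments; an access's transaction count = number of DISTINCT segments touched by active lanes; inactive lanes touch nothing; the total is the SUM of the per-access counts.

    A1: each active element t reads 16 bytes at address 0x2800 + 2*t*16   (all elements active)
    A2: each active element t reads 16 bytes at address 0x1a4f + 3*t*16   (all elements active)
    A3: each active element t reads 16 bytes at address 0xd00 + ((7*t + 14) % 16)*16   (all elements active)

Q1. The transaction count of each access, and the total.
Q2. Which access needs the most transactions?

A1: 4 transactions
A2: 7 transactions
A3: 2 transactions

Answer: 4,7,2; total 13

Answer: A2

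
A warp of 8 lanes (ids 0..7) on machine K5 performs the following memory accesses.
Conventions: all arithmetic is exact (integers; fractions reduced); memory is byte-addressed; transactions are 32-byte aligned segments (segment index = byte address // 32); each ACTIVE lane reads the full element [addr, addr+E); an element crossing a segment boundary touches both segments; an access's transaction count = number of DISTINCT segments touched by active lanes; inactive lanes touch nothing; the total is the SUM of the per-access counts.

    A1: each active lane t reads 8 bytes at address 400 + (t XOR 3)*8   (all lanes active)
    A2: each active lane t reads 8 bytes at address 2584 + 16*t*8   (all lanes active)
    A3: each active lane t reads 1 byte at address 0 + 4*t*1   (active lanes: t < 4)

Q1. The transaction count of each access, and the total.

A1: 3 transactions
A2: 8 transactions
A3: 1 transaction

Answer: 3,8,1; total 12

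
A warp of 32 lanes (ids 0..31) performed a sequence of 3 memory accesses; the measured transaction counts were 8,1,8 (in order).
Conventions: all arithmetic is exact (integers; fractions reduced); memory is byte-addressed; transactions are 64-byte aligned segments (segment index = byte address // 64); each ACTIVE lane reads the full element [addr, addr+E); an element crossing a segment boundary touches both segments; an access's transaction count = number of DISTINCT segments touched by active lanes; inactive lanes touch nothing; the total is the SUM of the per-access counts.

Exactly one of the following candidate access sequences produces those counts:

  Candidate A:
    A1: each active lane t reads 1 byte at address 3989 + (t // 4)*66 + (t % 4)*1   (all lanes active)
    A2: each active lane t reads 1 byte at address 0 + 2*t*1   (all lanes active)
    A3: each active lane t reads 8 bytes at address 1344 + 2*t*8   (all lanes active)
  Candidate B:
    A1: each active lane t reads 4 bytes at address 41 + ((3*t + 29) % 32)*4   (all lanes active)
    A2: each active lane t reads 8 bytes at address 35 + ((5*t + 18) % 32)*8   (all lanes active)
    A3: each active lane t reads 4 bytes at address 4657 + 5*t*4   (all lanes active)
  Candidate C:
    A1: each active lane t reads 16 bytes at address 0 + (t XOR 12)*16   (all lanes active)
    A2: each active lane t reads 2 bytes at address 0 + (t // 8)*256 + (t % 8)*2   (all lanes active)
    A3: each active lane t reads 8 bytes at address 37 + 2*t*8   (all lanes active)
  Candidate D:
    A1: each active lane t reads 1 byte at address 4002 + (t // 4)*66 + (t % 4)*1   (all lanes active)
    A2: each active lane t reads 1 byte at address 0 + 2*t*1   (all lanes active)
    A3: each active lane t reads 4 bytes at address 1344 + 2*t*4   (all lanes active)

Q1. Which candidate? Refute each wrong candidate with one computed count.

B: A1 gives 3 transactions, not 8
C: A2 gives 4 transactions, not 1
D: A3 gives 4 transactions, not 8
A: all counts match (8,1,8)

Answer: A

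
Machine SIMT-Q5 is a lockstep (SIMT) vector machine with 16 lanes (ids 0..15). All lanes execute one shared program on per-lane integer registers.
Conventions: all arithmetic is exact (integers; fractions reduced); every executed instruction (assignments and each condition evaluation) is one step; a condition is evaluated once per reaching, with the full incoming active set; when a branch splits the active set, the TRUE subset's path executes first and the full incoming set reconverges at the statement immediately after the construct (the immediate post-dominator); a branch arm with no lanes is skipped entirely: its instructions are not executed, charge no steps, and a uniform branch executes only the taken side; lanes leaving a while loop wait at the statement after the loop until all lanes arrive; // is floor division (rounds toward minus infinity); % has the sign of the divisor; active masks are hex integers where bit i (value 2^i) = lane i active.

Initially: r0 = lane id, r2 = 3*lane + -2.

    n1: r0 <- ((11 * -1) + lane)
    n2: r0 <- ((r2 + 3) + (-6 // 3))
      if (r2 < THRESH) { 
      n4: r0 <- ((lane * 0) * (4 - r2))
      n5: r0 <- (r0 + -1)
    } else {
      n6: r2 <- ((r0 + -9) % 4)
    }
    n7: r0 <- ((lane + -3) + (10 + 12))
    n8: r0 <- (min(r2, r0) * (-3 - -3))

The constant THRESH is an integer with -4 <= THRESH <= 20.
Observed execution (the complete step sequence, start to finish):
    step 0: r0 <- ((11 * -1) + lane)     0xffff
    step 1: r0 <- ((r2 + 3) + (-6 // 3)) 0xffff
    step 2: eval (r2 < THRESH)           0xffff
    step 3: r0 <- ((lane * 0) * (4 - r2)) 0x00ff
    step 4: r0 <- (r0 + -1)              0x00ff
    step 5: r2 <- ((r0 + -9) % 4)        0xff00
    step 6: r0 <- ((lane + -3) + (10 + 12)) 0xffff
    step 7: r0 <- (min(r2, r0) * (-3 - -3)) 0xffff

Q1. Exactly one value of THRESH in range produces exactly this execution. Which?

Answer: THRESH = 20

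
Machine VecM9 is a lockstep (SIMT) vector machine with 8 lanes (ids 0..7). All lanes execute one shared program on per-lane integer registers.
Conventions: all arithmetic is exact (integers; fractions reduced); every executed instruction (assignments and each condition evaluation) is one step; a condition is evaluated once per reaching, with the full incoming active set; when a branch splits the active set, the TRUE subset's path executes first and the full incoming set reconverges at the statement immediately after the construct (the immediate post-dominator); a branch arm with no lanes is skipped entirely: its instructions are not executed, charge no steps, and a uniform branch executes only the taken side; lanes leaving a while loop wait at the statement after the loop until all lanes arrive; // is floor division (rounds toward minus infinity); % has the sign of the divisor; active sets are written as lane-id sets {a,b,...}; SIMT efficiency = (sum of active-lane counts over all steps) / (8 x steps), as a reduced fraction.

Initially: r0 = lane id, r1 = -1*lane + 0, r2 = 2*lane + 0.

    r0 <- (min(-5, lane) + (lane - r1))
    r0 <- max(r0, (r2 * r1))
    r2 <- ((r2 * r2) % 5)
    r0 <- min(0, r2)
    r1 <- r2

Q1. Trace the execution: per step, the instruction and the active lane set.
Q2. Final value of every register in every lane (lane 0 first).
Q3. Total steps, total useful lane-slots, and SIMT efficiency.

step 0: r0 <- (min(-5, lane) + (lane - r1)) {0,1,2,3,4,5,6,7}
step 1: r0 <- max(r0, (r2 * r1))     {0,1,2,3,4,5,6,7}
step 2: r2 <- ((r2 * r2) % 5)        {0,1,2,3,4,5,6,7}
step 3: r0 <- min(0, r2)             {0,1,2,3,4,5,6,7}
step 4: r1 <- r2                     {0,1,2,3,4,5,6,7}

Answer: 5 steps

r0: 0,0,0,0,0,0,0,0
r1: 0,4,1,1,4,0,4,1
r2: 0,4,1,1,4,0,4,1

steps = 5; useful = 40; efficiency = 40/40 = 1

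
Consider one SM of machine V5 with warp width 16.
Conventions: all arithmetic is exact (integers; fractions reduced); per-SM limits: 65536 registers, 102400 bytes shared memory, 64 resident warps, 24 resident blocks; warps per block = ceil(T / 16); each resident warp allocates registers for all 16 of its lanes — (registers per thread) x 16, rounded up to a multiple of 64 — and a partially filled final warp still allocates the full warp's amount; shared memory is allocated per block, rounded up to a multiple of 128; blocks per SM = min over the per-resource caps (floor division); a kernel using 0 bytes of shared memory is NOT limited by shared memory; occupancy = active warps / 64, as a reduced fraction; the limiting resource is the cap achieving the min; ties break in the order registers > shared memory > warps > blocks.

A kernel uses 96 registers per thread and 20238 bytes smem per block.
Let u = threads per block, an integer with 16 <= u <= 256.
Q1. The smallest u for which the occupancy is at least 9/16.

Answer: u = 113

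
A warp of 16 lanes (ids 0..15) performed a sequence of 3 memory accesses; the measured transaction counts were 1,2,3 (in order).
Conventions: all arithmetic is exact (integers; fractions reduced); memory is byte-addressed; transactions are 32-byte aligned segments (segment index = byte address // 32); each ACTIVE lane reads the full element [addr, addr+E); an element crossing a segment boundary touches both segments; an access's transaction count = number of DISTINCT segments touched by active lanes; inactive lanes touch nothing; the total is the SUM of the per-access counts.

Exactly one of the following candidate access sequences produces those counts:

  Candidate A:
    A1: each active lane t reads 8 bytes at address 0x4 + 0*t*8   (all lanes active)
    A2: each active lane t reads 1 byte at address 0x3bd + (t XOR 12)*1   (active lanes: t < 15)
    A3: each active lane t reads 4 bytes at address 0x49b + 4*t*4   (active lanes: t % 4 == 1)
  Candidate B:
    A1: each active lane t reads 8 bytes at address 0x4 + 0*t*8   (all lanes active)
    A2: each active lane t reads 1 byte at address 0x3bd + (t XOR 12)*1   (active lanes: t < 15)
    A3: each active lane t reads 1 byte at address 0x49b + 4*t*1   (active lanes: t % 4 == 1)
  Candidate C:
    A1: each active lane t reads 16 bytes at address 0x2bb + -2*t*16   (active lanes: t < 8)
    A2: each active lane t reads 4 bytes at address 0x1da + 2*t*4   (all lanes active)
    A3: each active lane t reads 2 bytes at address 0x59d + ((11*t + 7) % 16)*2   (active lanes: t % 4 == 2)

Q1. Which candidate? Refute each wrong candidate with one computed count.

A: A3 gives 4 transactions, not 3
C: A1 gives 9 transactions, not 1
B: all counts match (1,2,3)

Answer: B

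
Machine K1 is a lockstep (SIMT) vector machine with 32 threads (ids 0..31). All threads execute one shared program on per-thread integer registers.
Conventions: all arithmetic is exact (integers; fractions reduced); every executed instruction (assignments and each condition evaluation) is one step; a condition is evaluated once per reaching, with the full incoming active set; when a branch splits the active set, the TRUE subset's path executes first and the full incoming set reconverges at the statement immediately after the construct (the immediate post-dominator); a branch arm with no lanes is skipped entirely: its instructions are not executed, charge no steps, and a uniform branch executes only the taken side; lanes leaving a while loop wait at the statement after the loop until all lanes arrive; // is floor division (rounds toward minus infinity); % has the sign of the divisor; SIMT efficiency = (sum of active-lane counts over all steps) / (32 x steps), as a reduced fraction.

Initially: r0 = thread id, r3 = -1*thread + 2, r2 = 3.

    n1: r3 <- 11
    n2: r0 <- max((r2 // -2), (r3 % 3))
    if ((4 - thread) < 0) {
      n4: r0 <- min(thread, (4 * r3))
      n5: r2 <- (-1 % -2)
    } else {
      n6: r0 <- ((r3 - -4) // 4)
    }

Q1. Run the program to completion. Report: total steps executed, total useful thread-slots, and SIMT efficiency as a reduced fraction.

Answer: 6 steps, 155 useful, 155/192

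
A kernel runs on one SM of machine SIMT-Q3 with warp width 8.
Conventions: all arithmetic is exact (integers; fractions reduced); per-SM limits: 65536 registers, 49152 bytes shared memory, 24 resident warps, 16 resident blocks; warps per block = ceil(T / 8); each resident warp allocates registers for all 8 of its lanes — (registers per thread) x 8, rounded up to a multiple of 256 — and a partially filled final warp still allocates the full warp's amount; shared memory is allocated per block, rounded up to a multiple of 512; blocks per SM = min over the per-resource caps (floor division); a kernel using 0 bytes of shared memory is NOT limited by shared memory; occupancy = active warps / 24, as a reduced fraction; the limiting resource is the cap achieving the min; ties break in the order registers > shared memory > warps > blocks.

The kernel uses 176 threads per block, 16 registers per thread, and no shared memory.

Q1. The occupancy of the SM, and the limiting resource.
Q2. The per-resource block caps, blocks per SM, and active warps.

Answer: occupancy 11/12, limited by warps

registers: 11 blocks
shared memory: no limit (kernel uses none)
warps: 1 block
blocks: 16 blocks

Answer: 1 block, 22 active warps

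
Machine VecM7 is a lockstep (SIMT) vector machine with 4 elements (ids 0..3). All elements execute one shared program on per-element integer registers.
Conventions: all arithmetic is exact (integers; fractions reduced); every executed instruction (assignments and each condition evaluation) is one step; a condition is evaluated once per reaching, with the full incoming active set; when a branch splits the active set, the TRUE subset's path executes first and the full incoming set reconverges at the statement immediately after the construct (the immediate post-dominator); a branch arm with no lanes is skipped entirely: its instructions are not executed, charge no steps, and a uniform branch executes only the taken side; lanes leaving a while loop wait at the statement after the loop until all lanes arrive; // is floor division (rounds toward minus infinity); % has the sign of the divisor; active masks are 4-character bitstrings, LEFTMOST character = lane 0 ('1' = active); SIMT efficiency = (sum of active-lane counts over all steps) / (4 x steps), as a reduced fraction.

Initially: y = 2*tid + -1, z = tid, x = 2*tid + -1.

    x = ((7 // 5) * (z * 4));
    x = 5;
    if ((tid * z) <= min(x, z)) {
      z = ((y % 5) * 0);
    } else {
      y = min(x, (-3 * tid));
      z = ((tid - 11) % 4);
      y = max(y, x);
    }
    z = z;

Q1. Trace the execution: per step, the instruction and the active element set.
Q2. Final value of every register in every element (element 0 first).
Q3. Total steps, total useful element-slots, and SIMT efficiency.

step 0: x <- ((7 // 5) * (z * 4))    1111
step 1: x <- 5                       1111
step 2: eval ((tid * z) <= min(x, z)) 1111
step 3: z <- ((y % 5) * 0)           1100
step 4: y <- min(x, (-3 * tid))      0011
step 5: z <- ((tid - 11) % 4)        0011
step 6: y <- max(y, x)               0011
step 7: z <- z                       1111

Answer: 8 steps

y: -1,1,5,5
z: 0,0,3,0
x: 5,5,5,5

steps = 8; useful = 24; efficiency = 24/32 = 3/4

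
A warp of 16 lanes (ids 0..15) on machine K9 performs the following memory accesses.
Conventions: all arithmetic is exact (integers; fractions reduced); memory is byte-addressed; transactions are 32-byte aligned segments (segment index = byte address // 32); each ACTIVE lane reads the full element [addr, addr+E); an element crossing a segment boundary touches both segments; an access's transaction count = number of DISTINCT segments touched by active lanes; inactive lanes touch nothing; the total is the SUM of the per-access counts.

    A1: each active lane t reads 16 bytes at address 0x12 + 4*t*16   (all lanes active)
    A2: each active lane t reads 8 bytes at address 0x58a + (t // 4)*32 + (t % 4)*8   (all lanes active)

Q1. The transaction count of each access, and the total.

A1: 32 transactions
A2: 5 transactions

Answer: 32,5; total 37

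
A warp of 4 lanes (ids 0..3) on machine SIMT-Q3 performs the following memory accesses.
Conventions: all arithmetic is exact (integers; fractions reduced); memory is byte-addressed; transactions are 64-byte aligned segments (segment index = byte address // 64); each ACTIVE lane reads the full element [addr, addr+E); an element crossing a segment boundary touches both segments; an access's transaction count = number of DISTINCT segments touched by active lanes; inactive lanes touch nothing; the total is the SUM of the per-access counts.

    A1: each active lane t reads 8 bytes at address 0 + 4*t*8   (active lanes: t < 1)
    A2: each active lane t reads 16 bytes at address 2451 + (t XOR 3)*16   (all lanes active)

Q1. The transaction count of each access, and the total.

A1: 1 transaction
A2: 2 transactions

Answer: 1,2; total 3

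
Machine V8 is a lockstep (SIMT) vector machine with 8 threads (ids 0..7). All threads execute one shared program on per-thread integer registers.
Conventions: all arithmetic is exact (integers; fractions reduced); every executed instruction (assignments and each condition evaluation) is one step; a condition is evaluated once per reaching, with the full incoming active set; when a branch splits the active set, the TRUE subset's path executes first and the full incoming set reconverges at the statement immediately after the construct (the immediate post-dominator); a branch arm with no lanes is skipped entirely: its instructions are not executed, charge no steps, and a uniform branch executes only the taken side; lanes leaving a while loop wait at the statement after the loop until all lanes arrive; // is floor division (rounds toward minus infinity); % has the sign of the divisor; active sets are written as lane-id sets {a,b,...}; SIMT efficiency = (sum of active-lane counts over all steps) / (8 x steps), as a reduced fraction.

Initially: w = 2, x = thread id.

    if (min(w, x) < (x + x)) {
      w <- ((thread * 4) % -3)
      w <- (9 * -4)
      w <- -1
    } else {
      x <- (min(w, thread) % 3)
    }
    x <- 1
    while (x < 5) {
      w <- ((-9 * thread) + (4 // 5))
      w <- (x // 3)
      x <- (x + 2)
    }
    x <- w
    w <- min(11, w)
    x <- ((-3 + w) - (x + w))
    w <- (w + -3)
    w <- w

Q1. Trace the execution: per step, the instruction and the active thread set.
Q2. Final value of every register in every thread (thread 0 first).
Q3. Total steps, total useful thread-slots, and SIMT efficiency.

step 0: eval (min(w, x) < (x + x))   {0,1,2,3,4,5,6,7}
step 1: w <- ((thread * 4) % -3)     {1,2,3,4,5,6,7}
step 2: w <- (9 * -4)                {1,2,3,4,5,6,7}
step 3: w <- -1                      {1,2,3,4,5,6,7}
step 4: x <- (min(w, thread) % 3)    {0}
step 5: x <- 1                       {0,1,2,3,4,5,6,7}
step 6: eval (x < 5)                 {0,1,2,3,4,5,6,7}
step 7: w <- ((-9 * thread) + (4 // 5)) {0,1,2,3,4,5,6,7}
step 8: w <- (x // 3)                {0,1,2,3,4,5,6,7}
step 9: x <- (x + 2)                 {0,1,2,3,4,5,6,7}
step 10: eval (x < 5)                 {0,1,2,3,4,5,6,7}
step 11: w <- ((-9 * thread) + (4 // 5)) {0,1,2,3,4,5,6,7}
step 12: w <- (x // 3)                {0,1,2,3,4,5,6,7}
step 13: x <- (x + 2)                 {0,1,2,3,4,5,6,7}
step 14: eval (x < 5)                 {0,1,2,3,4,5,6,7}
step 15: x <- w                       {0,1,2,3,4,5,6,7}
step 16: w <- min(11, w)              {0,1,2,3,4,5,6,7}
step 17: x <- ((-3 + w) - (x + w))    {0,1,2,3,4,5,6,7}
step 18: w <- (w + -3)                {0,1,2,3,4,5,6,7}
step 19: w <- w                       {0,1,2,3,4,5,6,7}

Answer: 20 steps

w: -2,-2,-2,-2,-2,-2,-2,-2
x: -4,-4,-4,-4,-4,-4,-4,-4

steps = 20; useful = 150; efficiency = 150/160 = 15/16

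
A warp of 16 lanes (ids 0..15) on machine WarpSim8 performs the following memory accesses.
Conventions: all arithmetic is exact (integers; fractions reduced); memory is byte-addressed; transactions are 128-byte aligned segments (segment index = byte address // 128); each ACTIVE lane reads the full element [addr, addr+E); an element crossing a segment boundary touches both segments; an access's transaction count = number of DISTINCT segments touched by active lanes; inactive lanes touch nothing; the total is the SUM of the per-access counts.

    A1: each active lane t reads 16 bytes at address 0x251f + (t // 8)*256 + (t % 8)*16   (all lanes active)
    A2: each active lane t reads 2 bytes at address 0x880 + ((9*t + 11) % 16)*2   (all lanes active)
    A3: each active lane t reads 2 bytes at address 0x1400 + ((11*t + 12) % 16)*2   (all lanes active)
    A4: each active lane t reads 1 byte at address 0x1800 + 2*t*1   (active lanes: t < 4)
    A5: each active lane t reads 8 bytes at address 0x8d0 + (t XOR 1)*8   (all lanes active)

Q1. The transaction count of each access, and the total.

A1: 4 transactions
A2: 1 transaction
A3: 1 transaction
A4: 1 transaction
A5: 2 transactions

Answer: 4,1,1,1,2; total 9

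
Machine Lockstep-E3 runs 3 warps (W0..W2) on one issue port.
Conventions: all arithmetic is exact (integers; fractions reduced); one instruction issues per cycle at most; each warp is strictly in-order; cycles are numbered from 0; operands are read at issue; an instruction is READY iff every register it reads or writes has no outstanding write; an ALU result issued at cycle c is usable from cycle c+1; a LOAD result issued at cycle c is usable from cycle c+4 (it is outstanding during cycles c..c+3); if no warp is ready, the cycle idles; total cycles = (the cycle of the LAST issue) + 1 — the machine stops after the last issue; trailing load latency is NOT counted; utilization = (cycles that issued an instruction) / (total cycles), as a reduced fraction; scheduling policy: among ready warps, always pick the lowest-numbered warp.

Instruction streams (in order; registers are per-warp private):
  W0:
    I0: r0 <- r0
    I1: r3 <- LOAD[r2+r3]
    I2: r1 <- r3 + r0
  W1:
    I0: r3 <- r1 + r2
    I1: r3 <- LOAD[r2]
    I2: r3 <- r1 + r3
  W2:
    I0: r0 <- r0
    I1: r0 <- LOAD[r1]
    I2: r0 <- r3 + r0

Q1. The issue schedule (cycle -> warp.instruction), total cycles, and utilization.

cycle 0: W0.I0
cycle 1: W0.I1
cycle 2: W1.I0
cycle 3: W1.I1
cycle 4: W2.I0
cycle 5: W0.I2
cycle 6: W2.I1
cycle 7: W1.I2
cycle 8: idle
cycle 9: idle
cycle 10: W2.I2

Answer: 11 cycles, utilization 9/11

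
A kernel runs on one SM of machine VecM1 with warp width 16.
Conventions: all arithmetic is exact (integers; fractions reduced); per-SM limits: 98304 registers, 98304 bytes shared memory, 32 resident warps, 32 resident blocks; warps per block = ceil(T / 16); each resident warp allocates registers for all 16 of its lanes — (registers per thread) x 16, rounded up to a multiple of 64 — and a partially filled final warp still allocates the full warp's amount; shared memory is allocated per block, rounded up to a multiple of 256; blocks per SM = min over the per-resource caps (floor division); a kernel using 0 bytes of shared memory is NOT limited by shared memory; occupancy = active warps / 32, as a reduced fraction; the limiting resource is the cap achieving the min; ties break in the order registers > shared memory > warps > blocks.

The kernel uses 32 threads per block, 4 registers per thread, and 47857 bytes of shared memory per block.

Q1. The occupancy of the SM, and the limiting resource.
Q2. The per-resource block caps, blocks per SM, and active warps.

Answer: occupancy 1/8, limited by shared memory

registers: 768 blocks
shared memory: 2 blocks
warps: 16 blocks
blocks: 32 blocks

Answer: 2 blocks, 4 active warps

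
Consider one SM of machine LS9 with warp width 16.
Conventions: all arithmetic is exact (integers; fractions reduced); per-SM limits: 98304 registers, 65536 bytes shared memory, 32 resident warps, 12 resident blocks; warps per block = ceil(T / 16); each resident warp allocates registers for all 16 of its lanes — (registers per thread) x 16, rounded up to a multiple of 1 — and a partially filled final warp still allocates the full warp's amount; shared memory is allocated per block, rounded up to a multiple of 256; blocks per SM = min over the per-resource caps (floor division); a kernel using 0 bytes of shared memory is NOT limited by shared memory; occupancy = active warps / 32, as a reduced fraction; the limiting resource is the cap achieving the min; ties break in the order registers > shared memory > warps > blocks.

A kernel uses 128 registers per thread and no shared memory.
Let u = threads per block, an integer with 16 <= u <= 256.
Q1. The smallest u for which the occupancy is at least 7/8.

Answer: u = 33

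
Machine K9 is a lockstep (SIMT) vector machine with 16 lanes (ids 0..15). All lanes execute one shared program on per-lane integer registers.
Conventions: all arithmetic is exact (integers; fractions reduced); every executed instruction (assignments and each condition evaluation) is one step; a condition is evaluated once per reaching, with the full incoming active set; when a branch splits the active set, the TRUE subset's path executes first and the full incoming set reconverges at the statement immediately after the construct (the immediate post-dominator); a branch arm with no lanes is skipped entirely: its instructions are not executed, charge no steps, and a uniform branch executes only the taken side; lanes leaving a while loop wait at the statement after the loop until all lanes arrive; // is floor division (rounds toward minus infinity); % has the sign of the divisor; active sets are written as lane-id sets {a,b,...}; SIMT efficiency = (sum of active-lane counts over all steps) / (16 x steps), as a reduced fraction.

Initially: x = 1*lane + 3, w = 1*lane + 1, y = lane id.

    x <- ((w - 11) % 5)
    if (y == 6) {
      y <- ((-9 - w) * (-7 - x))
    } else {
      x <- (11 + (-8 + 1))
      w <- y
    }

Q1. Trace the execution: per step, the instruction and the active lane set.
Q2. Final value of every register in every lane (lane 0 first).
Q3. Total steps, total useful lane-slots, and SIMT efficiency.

step 0: x <- ((w - 11) % 5)          {0,1,2,3,4,5,6,7,8,9,10,11,12,13,14,15}
step 1: eval (y == 6)                {0,1,2,3,4,5,6,7,8,9,10,11,12,13,14,15}
step 2: y <- ((-9 - w) * (-7 - x))   {6}
step 3: x <- (11 + (-8 + 1))         {0,1,2,3,4,5,7,8,9,10,11,12,13,14,15}
step 4: w <- y                       {0,1,2,3,4,5,7,8,9,10,11,12,13,14,15}

Answer: 5 steps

x: 4,4,4,4,4,4,1,4,4,4,4,4,4,4,4,4
w: 0,1,2,3,4,5,7,7,8,9,10,11,12,13,14,15
y: 0,1,2,3,4,5,128,7,8,9,10,11,12,13,14,15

steps = 5; useful = 63; efficiency = 63/80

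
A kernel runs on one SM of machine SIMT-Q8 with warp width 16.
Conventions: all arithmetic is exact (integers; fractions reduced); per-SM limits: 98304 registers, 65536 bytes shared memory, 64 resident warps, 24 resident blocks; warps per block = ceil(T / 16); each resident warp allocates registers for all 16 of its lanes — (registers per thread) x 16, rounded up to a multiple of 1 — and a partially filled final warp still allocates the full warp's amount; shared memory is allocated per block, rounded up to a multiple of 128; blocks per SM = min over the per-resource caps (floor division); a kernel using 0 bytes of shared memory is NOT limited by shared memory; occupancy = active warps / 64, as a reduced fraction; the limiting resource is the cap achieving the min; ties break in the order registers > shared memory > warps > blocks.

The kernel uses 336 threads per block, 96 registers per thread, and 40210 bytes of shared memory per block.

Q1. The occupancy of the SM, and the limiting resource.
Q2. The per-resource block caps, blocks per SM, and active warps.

Answer: occupancy 21/64, limited by shared memory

registers: 3 blocks
shared memory: 1 block
warps: 3 blocks
blocks: 24 blocks

Answer: 1 block, 21 active warps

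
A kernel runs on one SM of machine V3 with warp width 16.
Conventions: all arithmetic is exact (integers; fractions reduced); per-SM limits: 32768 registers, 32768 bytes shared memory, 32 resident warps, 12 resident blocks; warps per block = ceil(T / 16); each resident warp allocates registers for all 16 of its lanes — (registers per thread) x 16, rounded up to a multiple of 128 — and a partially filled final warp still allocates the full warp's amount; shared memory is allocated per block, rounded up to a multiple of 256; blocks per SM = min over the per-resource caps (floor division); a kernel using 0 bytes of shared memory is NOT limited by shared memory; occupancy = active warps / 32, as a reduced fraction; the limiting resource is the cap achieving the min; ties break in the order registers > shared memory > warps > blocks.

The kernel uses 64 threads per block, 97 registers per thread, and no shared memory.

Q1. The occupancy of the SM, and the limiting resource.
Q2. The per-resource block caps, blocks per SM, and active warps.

Answer: occupancy 1/2, limited by registers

registers: 4 blocks
shared memory: no limit (kernel uses none)
warps: 8 blocks
blocks: 12 blocks

Answer: 4 blocks, 16 active warps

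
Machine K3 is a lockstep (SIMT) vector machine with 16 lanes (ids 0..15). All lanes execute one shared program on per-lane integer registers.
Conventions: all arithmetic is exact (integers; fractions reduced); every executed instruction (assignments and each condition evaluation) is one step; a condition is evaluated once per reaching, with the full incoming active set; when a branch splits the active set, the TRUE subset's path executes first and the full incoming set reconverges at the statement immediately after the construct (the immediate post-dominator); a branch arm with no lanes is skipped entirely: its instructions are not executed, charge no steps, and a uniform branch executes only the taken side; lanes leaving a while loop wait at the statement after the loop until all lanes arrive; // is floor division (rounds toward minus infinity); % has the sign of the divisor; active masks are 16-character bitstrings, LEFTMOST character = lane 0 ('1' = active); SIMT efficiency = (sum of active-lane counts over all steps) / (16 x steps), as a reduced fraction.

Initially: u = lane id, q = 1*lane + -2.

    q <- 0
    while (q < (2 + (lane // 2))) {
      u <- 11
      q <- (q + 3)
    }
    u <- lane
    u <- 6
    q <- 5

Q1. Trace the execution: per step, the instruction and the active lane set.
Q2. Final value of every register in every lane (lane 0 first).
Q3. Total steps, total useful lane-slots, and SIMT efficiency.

step 0: q <- 0                       1111111111111111
step 1: eval (q < (2 + (lane // 2))) 1111111111111111
step 2: u <- 11                      1111111111111111
step 3: q <- (q + 3)                 1111111111111111
step 4: eval (q < (2 + (lane // 2))) 1111111111111111
step 5: u <- 11                      0000111111111111
step 6: q <- (q + 3)                 0000111111111111
step 7: eval (q < (2 + (lane // 2))) 0000111111111111
step 8: u <- 11                      0000000000111111
step 9: q <- (q + 3)                 0000000000111111
step 10: eval (q < (2 + (lane // 2))) 0000000000111111
step 11: u <- lane                    1111111111111111
step 12: u <- 6                       1111111111111111
step 13: q <- 5                       1111111111111111

Answer: 14 steps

u: 6,6,6,6,6,6,6,6,6,6,6,6,6,6,6,6
q: 5,5,5,5,5,5,5,5,5,5,5,5,5,5,5,5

steps = 14; useful = 182; efficiency = 182/224 = 13/16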